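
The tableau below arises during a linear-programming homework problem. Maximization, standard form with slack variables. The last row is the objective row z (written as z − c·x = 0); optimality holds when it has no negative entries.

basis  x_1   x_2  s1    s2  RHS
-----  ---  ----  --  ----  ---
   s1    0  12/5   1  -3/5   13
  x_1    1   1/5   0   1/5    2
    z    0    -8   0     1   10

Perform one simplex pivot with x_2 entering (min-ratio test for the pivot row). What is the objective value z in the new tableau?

160/3

Ratio test on column x_2 — row 1: 13/(12/5) = 65/12; row 2: 2/(1/5) = 10. Minimum is 65/12 at row 1 (s1 leaves); pivot element 12/5.
Pivot on row 1; the z-row RHS becomes 10 − (-8)·(65/12) = 160/3.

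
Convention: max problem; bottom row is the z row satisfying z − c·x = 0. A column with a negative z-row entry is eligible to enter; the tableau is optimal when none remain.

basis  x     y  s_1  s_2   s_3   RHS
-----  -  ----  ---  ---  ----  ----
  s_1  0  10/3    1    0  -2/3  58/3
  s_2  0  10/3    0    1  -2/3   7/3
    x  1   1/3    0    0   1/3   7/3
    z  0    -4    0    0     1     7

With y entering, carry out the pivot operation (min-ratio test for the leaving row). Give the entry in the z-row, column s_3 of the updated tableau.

1/5

Ratio test on column y — row 1: (58/3)/(10/3) = 29/5; row 2: (7/3)/(10/3) = 7/10; row 3: (7/3)/(1/3) = 7. Minimum is 7/10 at row 2 (s_2 leaves); pivot element 10/3.
Divide row 2 by 10/3; eliminate column y from the other rows.
z-row update in column s_3: 1 − (-4)·(-1/5) = 1/5.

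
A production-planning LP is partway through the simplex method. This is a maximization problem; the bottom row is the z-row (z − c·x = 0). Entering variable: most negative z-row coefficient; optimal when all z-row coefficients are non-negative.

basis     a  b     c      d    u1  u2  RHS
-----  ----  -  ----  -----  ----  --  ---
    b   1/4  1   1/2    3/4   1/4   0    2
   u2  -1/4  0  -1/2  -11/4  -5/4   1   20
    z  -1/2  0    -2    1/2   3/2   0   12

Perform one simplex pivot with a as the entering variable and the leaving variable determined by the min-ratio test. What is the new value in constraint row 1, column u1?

Ratio test on column a — row 1: 2/(1/4) = 8; row 2: entry -1/4 ≤ 0. Minimum is 8 at row 1 (b leaves); pivot element 1/4.
Divide row 1 by 1/4; eliminate column a from the other rows.
In the new row 1, the u1 entry is the old entry divided by the pivot: (1/4)/(1/4) = 1.

1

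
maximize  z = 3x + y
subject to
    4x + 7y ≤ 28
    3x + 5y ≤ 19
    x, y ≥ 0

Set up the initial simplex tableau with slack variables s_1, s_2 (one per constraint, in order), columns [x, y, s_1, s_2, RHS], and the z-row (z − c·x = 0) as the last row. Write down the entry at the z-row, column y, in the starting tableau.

The z-row carries the negated objective coefficients: the y entry is -1.

-1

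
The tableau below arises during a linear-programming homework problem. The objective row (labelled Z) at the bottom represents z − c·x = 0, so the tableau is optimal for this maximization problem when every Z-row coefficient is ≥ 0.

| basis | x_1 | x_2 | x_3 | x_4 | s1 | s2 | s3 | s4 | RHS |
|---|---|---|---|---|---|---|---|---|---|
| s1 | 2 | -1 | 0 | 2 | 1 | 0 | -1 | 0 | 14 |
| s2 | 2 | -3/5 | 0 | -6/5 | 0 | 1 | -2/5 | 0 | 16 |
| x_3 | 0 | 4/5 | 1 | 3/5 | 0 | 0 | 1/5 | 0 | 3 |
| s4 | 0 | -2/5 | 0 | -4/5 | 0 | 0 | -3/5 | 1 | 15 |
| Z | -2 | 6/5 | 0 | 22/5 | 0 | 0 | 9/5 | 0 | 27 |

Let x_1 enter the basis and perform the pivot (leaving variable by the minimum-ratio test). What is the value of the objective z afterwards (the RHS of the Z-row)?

Ratio test on column x_1 — row 1: 14/2 = 7; row 2: 16/2 = 8; row 3: entry 0 ≤ 0; row 4: entry 0 ≤ 0. Minimum is 7 at row 1 (s1 leaves); pivot element 2.
Pivot on row 1; the Z-row RHS becomes 27 − (-2)·7 = 41.

41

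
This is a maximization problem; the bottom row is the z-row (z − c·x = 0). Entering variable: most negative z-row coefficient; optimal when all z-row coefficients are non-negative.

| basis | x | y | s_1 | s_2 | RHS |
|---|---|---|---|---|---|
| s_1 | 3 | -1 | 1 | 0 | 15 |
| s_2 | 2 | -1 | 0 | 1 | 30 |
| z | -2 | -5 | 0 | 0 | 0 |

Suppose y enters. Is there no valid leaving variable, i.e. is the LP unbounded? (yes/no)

Every constraint-row entry in column y is ≤ 0, so increasing y is unbounded.

yes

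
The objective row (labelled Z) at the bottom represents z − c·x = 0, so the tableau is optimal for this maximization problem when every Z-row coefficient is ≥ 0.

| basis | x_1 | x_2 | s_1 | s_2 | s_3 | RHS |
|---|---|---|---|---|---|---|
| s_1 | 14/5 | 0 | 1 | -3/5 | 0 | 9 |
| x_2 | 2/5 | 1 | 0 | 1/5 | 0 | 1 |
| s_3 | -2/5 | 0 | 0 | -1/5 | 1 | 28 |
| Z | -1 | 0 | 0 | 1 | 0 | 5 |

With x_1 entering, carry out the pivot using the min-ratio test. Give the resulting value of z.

Ratio test on column x_1 — row 1: 9/(14/5) = 45/14; row 2: 1/(2/5) = 5/2; row 3: entry -2/5 ≤ 0. Minimum is 5/2 at row 2 (x_2 leaves); pivot element 2/5.
Pivot on row 2; the Z-row RHS becomes 5 − (-1)·(5/2) = 15/2.

15/2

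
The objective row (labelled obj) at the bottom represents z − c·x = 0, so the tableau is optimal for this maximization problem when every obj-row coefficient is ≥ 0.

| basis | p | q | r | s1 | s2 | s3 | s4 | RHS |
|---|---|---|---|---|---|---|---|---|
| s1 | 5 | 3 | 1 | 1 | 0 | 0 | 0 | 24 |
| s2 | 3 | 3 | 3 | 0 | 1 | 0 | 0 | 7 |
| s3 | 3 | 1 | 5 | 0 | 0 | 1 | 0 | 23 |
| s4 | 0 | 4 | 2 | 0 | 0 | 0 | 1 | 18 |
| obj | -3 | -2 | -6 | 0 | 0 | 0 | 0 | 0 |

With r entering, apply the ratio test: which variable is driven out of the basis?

s2

Column r entries and ratios — s1: 24/1 = 24; s2: 7/3 = 7/3; s3: 23/5 = 23/5; s4: 18/2 = 9.
Smallest ratio is 7/3 in the row of s2, so s2 leaves.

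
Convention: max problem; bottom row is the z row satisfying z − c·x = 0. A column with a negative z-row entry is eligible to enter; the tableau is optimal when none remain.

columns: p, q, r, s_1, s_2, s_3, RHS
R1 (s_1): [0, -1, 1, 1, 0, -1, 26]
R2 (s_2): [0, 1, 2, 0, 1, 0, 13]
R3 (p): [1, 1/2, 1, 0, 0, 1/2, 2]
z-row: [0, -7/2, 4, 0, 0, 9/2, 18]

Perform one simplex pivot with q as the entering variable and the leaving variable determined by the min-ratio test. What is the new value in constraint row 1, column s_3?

Ratio test on column q — row 1: entry -1 ≤ 0; row 2: 13/1 = 13; row 3: 2/(1/2) = 4. Minimum is 4 at row 3 (p leaves); pivot element 1/2.
Divide row 3 by 1/2; eliminate column q from the other rows.
Row 1 update in column s_3: -1 − (-1)·1 = 0.

0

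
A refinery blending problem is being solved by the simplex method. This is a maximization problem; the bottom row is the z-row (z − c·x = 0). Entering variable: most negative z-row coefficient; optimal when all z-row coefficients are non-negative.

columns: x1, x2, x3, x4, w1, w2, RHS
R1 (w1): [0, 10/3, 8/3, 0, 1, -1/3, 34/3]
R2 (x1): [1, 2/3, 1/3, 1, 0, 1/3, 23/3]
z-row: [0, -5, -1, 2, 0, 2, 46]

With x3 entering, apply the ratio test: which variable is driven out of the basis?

Column x3 entries and ratios — w1: (34/3)/(8/3) = 17/4; x1: (23/3)/(1/3) = 23.
Smallest ratio is 17/4 in the row of w1, so w1 leaves.

w1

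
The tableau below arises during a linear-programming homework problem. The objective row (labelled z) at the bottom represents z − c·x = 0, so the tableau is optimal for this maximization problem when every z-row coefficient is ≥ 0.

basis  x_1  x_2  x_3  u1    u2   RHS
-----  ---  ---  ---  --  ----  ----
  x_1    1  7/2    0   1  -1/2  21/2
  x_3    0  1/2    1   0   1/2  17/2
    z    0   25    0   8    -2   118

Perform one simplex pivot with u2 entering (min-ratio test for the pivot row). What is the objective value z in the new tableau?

152

Ratio test on column u2 — row 1: entry -1/2 ≤ 0; row 2: (17/2)/(1/2) = 17. Minimum is 17 at row 2 (x_3 leaves); pivot element 1/2.
Pivot on row 2; the z-row RHS becomes 118 − (-2)·17 = 152.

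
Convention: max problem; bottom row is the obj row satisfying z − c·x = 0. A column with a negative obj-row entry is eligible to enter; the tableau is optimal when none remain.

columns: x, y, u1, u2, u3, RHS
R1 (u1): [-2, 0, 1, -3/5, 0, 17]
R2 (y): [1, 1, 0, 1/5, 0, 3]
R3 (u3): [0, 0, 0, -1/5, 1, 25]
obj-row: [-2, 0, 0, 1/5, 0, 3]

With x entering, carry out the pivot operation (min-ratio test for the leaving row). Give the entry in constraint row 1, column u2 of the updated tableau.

-1/5

Ratio test on column x — row 1: entry -2 ≤ 0; row 2: 3/1 = 3; row 3: entry 0 ≤ 0. Minimum is 3 at row 2 (y leaves); pivot element 1.
Divide row 2 by 1; eliminate column x from the other rows.
Row 1 update in column u2: -3/5 − (-2)·(1/5) = -1/5.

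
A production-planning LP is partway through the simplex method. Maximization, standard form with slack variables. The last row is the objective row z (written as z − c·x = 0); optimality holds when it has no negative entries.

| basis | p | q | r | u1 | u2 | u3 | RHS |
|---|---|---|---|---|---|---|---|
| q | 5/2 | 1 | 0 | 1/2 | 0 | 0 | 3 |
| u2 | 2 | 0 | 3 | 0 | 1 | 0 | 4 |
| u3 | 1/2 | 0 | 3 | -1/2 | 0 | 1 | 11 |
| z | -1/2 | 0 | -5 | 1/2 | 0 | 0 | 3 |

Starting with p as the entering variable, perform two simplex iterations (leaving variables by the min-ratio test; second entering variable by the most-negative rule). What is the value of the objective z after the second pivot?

Ratio test on column p — row 1: 3/(5/2) = 6/5; row 2: 4/2 = 2; row 3: 11/(1/2) = 22. Minimum is 6/5 at row 1 (q leaves); pivot element 5/2.
Pivot on row 1; the z-row RHS becomes 3 − (-1/2)·(6/5) = 18/5.
Next entering variable (most negative z-row entry -5): r.
Ratio test on column r — row 1: entry 0 ≤ 0; row 2: (8/5)/3 = 8/15; row 3: (52/5)/3 = 52/15. Minimum is 8/15 at row 2 (u2 leaves); pivot element 3.
After the second pivot the z-row RHS is 18/5 − (-5)·(8/15) = 94/15.

94/15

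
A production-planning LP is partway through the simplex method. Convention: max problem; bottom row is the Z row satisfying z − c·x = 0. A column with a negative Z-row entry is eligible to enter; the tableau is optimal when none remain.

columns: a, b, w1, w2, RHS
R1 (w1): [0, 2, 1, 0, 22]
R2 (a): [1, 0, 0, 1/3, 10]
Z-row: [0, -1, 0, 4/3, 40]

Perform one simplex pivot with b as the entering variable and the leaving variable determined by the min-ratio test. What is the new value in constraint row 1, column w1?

Ratio test on column b — row 1: 22/2 = 11; row 2: entry 0 ≤ 0. Minimum is 11 at row 1 (w1 leaves); pivot element 2.
Divide row 1 by 2; eliminate column b from the other rows.
In the new row 1, the w1 entry is the old entry divided by the pivot: 1/2 = 1/2.

1/2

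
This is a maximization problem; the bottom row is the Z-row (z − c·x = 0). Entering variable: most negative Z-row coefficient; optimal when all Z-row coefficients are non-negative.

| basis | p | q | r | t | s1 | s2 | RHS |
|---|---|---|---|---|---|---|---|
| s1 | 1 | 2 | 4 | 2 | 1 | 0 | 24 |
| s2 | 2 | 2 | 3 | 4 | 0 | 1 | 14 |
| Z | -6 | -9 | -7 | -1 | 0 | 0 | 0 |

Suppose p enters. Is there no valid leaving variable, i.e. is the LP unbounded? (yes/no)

Column p has positive entries in row(s) 1, 2, so the ratio test bounds it — not unbounded.

no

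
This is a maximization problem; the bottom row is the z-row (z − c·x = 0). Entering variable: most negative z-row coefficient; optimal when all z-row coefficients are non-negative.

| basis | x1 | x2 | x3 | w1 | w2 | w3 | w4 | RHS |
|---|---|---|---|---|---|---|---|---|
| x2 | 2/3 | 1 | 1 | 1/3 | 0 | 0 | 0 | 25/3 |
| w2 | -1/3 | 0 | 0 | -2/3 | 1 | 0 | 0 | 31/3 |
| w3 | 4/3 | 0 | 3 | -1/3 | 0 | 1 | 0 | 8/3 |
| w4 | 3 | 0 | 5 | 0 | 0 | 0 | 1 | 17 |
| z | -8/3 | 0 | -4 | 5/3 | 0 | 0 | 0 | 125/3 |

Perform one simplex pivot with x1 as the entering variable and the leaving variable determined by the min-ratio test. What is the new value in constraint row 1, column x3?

-1/2

Ratio test on column x1 — row 1: (25/3)/(2/3) = 25/2; row 2: entry -1/3 ≤ 0; row 3: (8/3)/(4/3) = 2; row 4: 17/3 = 17/3. Minimum is 2 at row 3 (w3 leaves); pivot element 4/3.
Divide row 3 by 4/3; eliminate column x1 from the other rows.
Row 1 update in column x3: 1 − (2/3)·(9/4) = -1/2.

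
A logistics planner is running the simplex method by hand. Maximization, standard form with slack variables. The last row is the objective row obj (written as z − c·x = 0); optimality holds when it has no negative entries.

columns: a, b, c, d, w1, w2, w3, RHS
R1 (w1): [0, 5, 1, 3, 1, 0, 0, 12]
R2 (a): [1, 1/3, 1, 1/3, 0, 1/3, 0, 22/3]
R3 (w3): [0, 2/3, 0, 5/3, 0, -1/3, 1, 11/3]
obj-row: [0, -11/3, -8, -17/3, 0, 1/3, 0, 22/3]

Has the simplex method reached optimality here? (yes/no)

The obj-row has a negative entry -8 in column c, so it is not optimal.

no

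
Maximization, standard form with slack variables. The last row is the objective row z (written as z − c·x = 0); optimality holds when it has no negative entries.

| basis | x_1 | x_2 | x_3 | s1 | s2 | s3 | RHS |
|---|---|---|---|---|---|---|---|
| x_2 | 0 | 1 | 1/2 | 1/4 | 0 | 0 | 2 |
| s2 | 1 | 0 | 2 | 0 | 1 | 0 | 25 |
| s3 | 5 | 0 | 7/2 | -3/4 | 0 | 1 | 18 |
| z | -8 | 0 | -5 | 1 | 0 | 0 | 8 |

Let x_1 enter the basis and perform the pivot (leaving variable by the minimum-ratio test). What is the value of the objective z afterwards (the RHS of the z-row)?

184/5

Ratio test on column x_1 — row 1: entry 0 ≤ 0; row 2: 25/1 = 25; row 3: 18/5 = 18/5. Minimum is 18/5 at row 3 (s3 leaves); pivot element 5.
Pivot on row 3; the z-row RHS becomes 8 − (-8)·(18/5) = 184/5.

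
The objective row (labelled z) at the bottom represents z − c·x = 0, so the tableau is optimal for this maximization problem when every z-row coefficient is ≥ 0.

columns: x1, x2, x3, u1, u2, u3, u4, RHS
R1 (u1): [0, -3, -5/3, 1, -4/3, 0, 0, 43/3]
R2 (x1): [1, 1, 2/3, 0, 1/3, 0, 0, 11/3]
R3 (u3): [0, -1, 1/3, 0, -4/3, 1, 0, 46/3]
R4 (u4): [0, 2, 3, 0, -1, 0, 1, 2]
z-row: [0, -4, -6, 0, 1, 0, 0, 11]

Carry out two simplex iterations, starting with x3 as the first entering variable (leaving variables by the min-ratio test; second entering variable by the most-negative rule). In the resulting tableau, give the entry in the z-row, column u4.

Ratio test on column x3 — row 1: entry -5/3 ≤ 0; row 2: (11/3)/(2/3) = 11/2; row 3: (46/3)/(1/3) = 46; row 4: 2/3 = 2/3. Minimum is 2/3 at row 4 (u4 leaves); pivot element 3.
Divide row 4 by 3; eliminate column x3 from the other rows.
Second iteration: most negative z-row entry is -1 in column u2, so u2 enters.
Ratio test on column u2 — row 1: entry -17/9 ≤ 0; row 2: (29/9)/(5/9) = 29/5; row 3: entry -11/9 ≤ 0; row 4: entry -1/3 ≤ 0. Minimum is 29/5 at row 2 (x1 leaves); pivot element 5/9.
Divide row 2 by 5/9; eliminate column u2 from the other rows.
After both pivots, the entry at the z-row, column u4 is 8/5.

8/5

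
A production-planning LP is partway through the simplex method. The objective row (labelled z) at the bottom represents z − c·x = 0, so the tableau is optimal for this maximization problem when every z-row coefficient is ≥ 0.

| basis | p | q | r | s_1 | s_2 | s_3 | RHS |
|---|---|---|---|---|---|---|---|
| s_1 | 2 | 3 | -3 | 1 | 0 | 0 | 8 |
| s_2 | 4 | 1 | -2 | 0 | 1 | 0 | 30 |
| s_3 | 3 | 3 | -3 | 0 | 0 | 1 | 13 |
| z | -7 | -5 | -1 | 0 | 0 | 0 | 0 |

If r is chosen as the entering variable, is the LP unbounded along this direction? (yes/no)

Every constraint-row entry in column r is ≤ 0, so increasing r is unbounded.

yes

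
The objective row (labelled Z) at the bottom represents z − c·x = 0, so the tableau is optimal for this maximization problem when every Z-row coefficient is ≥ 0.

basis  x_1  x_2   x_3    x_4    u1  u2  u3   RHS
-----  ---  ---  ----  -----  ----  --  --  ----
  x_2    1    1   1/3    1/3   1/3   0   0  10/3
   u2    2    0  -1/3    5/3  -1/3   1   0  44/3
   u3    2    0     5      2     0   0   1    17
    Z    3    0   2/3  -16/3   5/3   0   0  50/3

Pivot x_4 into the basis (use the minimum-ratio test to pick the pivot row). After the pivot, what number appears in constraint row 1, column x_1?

Ratio test on column x_4 — row 1: (10/3)/(1/3) = 10; row 2: (44/3)/(5/3) = 44/5; row 3: 17/2 = 17/2. Minimum is 17/2 at row 3 (u3 leaves); pivot element 2.
Divide row 3 by 2; eliminate column x_4 from the other rows.
Row 1 update in column x_1: 1 − (1/3)·1 = 2/3.

2/3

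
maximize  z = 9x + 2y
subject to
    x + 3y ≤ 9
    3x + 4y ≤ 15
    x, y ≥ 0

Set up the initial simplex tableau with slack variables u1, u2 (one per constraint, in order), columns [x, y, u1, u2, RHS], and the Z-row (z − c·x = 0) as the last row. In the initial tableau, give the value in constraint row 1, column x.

1

Constraint 1 has coefficient 1 on x.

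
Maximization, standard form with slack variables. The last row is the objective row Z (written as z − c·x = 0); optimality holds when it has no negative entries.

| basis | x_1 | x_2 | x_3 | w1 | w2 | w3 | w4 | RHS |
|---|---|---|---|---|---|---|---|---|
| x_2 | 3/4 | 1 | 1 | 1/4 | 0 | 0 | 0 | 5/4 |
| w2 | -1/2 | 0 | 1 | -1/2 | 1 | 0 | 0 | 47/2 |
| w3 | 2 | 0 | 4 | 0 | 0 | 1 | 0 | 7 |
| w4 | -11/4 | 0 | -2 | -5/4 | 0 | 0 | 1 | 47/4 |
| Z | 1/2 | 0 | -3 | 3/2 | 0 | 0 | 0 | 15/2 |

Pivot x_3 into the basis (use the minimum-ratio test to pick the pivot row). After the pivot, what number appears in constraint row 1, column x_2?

1

Ratio test on column x_3 — row 1: (5/4)/1 = 5/4; row 2: (47/2)/1 = 47/2; row 3: 7/4 = 7/4; row 4: entry -2 ≤ 0. Minimum is 5/4 at row 1 (x_2 leaves); pivot element 1.
Divide row 1 by 1; eliminate column x_3 from the other rows.
In the new row 1, the x_2 entry is the old entry divided by the pivot: 1/1 = 1.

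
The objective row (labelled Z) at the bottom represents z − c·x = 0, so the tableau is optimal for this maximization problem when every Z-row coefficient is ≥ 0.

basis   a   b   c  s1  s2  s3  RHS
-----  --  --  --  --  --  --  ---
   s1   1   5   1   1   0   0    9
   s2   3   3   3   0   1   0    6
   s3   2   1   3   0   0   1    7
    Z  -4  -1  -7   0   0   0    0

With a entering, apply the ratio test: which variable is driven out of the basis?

s2

Column a entries and ratios — s1: 9/1 = 9; s2: 6/3 = 2; s3: 7/2 = 7/2.
Smallest ratio is 2 in the row of s2, so s2 leaves.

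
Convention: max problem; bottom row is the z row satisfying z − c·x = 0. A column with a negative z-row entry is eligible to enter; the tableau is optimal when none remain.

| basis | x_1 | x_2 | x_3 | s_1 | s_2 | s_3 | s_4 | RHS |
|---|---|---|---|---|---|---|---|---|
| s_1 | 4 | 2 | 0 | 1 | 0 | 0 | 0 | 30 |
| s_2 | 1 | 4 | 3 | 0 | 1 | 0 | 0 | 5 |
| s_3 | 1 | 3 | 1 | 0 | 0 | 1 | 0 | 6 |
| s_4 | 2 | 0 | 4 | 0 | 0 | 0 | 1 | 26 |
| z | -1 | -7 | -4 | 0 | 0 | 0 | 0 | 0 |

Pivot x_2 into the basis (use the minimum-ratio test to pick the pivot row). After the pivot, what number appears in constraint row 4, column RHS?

26

Ratio test on column x_2 — row 1: 30/2 = 15; row 2: 5/4 = 5/4; row 3: 6/3 = 2; row 4: entry 0 ≤ 0. Minimum is 5/4 at row 2 (s_2 leaves); pivot element 4.
Divide row 2 by 4; eliminate column x_2 from the other rows.
Row 4 update in column RHS: 26 − 0·(5/4) = 26.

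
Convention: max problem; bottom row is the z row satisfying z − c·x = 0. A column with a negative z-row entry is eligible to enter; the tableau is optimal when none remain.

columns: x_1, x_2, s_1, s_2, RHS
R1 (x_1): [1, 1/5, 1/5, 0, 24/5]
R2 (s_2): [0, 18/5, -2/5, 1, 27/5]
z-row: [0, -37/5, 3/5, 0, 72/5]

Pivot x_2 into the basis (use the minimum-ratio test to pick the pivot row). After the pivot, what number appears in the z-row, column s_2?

Ratio test on column x_2 — row 1: (24/5)/(1/5) = 24; row 2: (27/5)/(18/5) = 3/2. Minimum is 3/2 at row 2 (s_2 leaves); pivot element 18/5.
Divide row 2 by 18/5; eliminate column x_2 from the other rows.
z-row update in column s_2: 0 − (-37/5)·(5/18) = 37/18.

37/18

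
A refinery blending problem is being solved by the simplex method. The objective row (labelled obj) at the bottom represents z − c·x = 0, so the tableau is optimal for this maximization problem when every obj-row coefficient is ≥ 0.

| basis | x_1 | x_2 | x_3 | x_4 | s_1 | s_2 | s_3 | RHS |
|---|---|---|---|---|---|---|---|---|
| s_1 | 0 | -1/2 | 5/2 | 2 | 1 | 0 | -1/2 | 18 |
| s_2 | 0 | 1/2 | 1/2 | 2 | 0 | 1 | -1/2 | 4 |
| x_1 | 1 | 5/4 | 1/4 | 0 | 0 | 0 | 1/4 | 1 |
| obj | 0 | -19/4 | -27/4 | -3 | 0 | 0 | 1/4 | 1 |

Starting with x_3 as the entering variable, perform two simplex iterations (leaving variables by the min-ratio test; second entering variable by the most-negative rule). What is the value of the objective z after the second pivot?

Ratio test on column x_3 — row 1: 18/(5/2) = 36/5; row 2: 4/(1/2) = 8; row 3: 1/(1/4) = 4. Minimum is 4 at row 3 (x_1 leaves); pivot element 1/4.
Pivot on row 3; the obj-row RHS becomes 1 − (-27/4)·4 = 28.
Next entering variable (most negative obj-row entry -3): x_4.
Ratio test on column x_4 — row 1: 8/2 = 4; row 2: 2/2 = 1; row 3: entry 0 ≤ 0. Minimum is 1 at row 2 (s_2 leaves); pivot element 2.
After the second pivot the obj-row RHS is 28 − (-3)·1 = 31.

31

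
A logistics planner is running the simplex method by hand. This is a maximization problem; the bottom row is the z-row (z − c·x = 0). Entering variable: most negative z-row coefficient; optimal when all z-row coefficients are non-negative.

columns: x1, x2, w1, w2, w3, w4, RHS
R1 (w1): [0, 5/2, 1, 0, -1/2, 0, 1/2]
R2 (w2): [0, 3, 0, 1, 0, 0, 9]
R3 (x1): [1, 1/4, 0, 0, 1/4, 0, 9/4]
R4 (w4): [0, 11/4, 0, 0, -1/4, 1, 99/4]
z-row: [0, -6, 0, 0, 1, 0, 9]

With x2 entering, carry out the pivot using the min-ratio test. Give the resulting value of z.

Ratio test on column x2 — row 1: (1/2)/(5/2) = 1/5; row 2: 9/3 = 3; row 3: (9/4)/(1/4) = 9; row 4: (99/4)/(11/4) = 9. Minimum is 1/5 at row 1 (w1 leaves); pivot element 5/2.
Pivot on row 1; the z-row RHS becomes 9 − (-6)·(1/5) = 51/5.

51/5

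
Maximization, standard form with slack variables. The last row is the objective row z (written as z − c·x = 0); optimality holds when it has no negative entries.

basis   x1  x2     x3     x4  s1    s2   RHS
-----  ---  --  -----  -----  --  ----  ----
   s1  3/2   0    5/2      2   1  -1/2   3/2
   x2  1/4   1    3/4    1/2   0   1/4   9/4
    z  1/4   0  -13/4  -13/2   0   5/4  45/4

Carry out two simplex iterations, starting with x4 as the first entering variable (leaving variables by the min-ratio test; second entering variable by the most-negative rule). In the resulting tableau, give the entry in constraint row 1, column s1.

1/3

Ratio test on column x4 — row 1: (3/2)/2 = 3/4; row 2: (9/4)/(1/2) = 9/2. Minimum is 3/4 at row 1 (s1 leaves); pivot element 2.
Divide row 1 by 2; eliminate column x4 from the other rows.
Second iteration: most negative z-row entry is -3/8 in column s2, so s2 enters.
Ratio test on column s2 — row 1: entry -1/4 ≤ 0; row 2: (15/8)/(3/8) = 5. Minimum is 5 at row 2 (x2 leaves); pivot element 3/8.
Divide row 2 by 3/8; eliminate column s2 from the other rows.
After both pivots, the entry at constraint row 1, column s1 is 1/3.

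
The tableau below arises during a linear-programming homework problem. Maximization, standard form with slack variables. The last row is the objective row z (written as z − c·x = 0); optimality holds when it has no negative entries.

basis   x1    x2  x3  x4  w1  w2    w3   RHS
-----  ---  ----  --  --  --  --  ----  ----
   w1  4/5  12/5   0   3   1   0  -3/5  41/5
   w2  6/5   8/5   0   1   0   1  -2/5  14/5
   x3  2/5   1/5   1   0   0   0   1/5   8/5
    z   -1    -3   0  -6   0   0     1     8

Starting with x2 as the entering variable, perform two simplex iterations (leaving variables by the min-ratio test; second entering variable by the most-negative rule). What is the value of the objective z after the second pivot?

Ratio test on column x2 — row 1: (41/5)/(12/5) = 41/12; row 2: (14/5)/(8/5) = 7/4; row 3: (8/5)/(1/5) = 8. Minimum is 7/4 at row 2 (w2 leaves); pivot element 8/5.
Pivot on row 2; the z-row RHS becomes 8 − (-3)·(7/4) = 53/4.
Next entering variable (most negative z-row entry -33/8): x4.
Ratio test on column x4 — row 1: 4/(3/2) = 8/3; row 2: (7/4)/(5/8) = 14/5; row 3: entry -1/8 ≤ 0. Minimum is 8/3 at row 1 (w1 leaves); pivot element 3/2.
After the second pivot the z-row RHS is 53/4 − (-33/8)·(8/3) = 97/4.

97/4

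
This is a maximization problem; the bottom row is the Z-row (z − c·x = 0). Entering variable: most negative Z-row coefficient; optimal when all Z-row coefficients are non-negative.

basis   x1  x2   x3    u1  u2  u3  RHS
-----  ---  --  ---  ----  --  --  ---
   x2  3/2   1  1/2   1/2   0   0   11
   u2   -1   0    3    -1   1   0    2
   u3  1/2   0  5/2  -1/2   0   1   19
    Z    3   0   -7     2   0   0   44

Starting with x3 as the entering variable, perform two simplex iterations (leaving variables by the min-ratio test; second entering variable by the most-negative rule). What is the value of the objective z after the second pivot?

54

Ratio test on column x3 — row 1: 11/(1/2) = 22; row 2: 2/3 = 2/3; row 3: 19/(5/2) = 38/5. Minimum is 2/3 at row 2 (u2 leaves); pivot element 3.
Pivot on row 2; the Z-row RHS becomes 44 − (-7)·(2/3) = 146/3.
Next entering variable (most negative Z-row entry -1/3): u1.
Ratio test on column u1 — row 1: (32/3)/(2/3) = 16; row 2: entry -1/3 ≤ 0; row 3: (52/3)/(1/3) = 52. Minimum is 16 at row 1 (x2 leaves); pivot element 2/3.
After the second pivot the Z-row RHS is 146/3 − (-1/3)·16 = 54.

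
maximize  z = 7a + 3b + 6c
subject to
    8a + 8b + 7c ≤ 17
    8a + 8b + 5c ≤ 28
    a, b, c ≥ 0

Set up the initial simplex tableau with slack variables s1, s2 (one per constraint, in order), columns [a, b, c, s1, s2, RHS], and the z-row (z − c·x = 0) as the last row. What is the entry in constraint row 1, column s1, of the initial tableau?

1

Slack s1 belongs to constraint 1; its column is the unit vector e_1, so the entry in row 1 is 1.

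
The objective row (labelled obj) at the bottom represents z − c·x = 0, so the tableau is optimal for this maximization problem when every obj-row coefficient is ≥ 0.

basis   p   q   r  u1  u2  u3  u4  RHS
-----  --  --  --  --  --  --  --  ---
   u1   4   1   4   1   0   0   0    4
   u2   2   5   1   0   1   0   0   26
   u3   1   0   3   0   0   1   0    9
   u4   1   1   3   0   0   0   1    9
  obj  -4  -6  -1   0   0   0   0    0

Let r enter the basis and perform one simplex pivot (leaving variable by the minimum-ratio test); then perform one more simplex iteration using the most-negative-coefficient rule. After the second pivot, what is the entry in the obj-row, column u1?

6

Ratio test on column r — row 1: 4/4 = 1; row 2: 26/1 = 26; row 3: 9/3 = 3; row 4: 9/3 = 3. Minimum is 1 at row 1 (u1 leaves); pivot element 4.
Divide row 1 by 4; eliminate column r from the other rows.
Second iteration: most negative obj-row entry is -23/4 in column q, so q enters.
Ratio test on column q — row 1: 1/(1/4) = 4; row 2: 25/(19/4) = 100/19; row 3: entry -3/4 ≤ 0; row 4: 6/(1/4) = 24. Minimum is 4 at row 1 (r leaves); pivot element 1/4.
Divide row 1 by 1/4; eliminate column q from the other rows.
After both pivots, the entry at the obj-row, column u1 is 6.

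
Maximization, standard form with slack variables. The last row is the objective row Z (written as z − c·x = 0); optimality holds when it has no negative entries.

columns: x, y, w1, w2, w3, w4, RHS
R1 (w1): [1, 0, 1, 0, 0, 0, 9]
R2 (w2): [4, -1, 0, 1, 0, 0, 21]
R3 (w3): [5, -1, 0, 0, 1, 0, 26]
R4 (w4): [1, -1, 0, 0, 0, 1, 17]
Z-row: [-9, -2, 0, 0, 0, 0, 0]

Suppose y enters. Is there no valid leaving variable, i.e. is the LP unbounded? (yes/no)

yes

Every constraint-row entry in column y is ≤ 0, so increasing y is unbounded.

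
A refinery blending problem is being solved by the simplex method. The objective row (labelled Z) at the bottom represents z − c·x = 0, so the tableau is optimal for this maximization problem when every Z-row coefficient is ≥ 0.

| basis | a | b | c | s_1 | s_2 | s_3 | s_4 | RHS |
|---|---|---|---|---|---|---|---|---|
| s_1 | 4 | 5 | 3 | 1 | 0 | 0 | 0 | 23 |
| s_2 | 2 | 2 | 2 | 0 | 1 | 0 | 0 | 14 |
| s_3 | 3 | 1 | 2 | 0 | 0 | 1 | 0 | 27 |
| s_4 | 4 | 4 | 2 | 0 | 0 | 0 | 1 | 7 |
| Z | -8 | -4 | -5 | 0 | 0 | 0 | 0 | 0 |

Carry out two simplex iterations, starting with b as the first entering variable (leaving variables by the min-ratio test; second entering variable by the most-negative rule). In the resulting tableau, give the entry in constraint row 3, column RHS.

87/4

Ratio test on column b — row 1: 23/5 = 23/5; row 2: 14/2 = 7; row 3: 27/1 = 27; row 4: 7/4 = 7/4. Minimum is 7/4 at row 4 (s_4 leaves); pivot element 4.
Divide row 4 by 4; eliminate column b from the other rows.
Second iteration: most negative Z-row entry is -4 in column a, so a enters.
Ratio test on column a — row 1: entry -1 ≤ 0; row 2: entry 0 ≤ 0; row 3: (101/4)/2 = 101/8; row 4: (7/4)/1 = 7/4. Minimum is 7/4 at row 4 (b leaves); pivot element 1.
Divide row 4 by 1; eliminate column a from the other rows.
After both pivots, the entry at constraint row 3, column RHS is 87/4.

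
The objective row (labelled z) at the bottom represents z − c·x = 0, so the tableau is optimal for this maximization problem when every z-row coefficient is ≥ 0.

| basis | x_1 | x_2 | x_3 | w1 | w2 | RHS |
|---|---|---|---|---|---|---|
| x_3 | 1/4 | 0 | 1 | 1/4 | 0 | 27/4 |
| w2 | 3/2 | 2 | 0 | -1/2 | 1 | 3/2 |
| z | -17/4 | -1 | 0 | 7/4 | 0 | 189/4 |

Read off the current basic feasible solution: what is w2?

3/2

w2 is basic (row 2); its value is the RHS of that row, 3/2.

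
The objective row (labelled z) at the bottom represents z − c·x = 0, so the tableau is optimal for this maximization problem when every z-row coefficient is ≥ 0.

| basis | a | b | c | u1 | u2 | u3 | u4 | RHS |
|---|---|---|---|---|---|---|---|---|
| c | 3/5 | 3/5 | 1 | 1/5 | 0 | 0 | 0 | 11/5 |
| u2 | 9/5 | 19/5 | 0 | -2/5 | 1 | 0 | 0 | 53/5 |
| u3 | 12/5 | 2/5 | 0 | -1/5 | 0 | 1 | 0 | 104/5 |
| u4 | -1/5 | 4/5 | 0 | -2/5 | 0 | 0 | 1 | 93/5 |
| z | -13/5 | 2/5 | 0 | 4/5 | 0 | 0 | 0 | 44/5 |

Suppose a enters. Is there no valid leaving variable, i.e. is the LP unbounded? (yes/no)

Column a has positive entries in row(s) 1, 2, 3, so the ratio test bounds it — not unbounded.

no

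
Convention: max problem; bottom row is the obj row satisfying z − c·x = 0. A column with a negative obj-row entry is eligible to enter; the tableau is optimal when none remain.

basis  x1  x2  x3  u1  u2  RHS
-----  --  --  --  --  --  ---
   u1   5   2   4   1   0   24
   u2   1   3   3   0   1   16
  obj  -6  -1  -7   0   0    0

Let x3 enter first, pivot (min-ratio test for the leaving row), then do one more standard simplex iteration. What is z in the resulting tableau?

40

Ratio test on column x3 — row 1: 24/4 = 6; row 2: 16/3 = 16/3. Minimum is 16/3 at row 2 (u2 leaves); pivot element 3.
Pivot on row 2; the obj-row RHS becomes 0 − (-7)·(16/3) = 112/3.
Next entering variable (most negative obj-row entry -11/3): x1.
Ratio test on column x1 — row 1: (8/3)/(11/3) = 8/11; row 2: (16/3)/(1/3) = 16. Minimum is 8/11 at row 1 (u1 leaves); pivot element 11/3.
After the second pivot the obj-row RHS is 112/3 − (-11/3)·(8/11) = 40.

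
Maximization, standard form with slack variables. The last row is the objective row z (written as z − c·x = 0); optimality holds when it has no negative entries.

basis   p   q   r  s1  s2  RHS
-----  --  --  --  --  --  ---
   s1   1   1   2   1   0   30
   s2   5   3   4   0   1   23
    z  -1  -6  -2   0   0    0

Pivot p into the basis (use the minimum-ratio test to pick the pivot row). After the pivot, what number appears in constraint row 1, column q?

2/5

Ratio test on column p — row 1: 30/1 = 30; row 2: 23/5 = 23/5. Minimum is 23/5 at row 2 (s2 leaves); pivot element 5.
Divide row 2 by 5; eliminate column p from the other rows.
Row 1 update in column q: 1 − 1·(3/5) = 2/5.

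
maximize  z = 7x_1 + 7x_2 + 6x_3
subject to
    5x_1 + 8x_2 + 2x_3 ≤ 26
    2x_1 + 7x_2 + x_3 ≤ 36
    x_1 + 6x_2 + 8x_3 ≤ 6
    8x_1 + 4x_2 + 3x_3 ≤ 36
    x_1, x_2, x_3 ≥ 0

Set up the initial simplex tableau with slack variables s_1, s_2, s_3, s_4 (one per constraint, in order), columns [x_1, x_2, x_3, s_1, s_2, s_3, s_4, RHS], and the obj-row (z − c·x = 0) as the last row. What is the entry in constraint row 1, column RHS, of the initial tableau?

The RHS of constraint 1 is b_1 = 26.

26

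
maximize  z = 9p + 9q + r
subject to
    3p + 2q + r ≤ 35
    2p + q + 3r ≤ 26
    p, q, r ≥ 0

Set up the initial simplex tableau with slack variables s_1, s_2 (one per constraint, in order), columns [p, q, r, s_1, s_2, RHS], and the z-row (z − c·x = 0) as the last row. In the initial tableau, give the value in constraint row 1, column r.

1

Constraint 1 has coefficient 1 on r.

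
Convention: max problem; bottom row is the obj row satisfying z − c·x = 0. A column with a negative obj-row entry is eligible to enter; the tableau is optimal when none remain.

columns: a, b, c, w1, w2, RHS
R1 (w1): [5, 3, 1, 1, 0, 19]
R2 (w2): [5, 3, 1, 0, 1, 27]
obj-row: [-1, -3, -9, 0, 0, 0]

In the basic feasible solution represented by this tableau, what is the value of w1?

w1 is basic (row 1); its value is the RHS of that row, 19.

19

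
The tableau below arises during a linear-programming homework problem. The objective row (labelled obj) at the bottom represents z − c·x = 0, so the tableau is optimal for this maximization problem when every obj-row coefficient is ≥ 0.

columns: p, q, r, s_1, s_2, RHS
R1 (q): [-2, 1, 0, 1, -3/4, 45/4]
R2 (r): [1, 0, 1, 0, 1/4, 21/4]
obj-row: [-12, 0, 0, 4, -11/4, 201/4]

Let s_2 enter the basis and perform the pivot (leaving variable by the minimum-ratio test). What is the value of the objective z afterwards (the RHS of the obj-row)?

Ratio test on column s_2 — row 1: entry -3/4 ≤ 0; row 2: (21/4)/(1/4) = 21. Minimum is 21 at row 2 (r leaves); pivot element 1/4.
Pivot on row 2; the obj-row RHS becomes 201/4 − (-11/4)·21 = 108.

108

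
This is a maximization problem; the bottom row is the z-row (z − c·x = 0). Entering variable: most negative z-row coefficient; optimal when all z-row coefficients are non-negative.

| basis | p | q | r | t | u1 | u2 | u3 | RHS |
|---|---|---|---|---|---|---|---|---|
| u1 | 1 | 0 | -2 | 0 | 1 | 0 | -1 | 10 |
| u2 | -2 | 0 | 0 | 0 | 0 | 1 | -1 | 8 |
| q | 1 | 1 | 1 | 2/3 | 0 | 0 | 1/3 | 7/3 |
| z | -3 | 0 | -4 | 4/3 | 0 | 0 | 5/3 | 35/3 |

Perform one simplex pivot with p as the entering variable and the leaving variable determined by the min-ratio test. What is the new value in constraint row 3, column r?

1

Ratio test on column p — row 1: 10/1 = 10; row 2: entry -2 ≤ 0; row 3: (7/3)/1 = 7/3. Minimum is 7/3 at row 3 (q leaves); pivot element 1.
Divide row 3 by 1; eliminate column p from the other rows.
In the new row 3, the r entry is the old entry divided by the pivot: 1/1 = 1.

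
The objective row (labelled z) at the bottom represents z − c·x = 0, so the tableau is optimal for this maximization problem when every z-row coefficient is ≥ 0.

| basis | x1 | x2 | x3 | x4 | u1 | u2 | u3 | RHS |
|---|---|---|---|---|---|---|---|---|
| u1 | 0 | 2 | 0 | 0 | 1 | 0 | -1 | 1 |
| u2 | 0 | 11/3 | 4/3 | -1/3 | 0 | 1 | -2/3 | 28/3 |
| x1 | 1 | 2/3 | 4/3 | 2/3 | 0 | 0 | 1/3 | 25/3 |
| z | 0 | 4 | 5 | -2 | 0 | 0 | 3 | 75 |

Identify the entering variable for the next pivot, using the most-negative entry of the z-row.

x4

Negative z-row entries: x4: -2.
The most negative is -2 in column x4, so x4 enters.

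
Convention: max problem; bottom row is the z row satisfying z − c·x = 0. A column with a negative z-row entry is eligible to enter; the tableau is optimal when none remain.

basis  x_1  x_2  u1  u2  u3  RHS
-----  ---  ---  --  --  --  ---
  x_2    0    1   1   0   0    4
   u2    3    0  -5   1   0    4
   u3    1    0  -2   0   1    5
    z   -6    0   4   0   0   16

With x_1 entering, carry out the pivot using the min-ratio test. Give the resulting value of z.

Ratio test on column x_1 — row 1: entry 0 ≤ 0; row 2: 4/3 = 4/3; row 3: 5/1 = 5. Minimum is 4/3 at row 2 (u2 leaves); pivot element 3.
Pivot on row 2; the z-row RHS becomes 16 − (-6)·(4/3) = 24.

24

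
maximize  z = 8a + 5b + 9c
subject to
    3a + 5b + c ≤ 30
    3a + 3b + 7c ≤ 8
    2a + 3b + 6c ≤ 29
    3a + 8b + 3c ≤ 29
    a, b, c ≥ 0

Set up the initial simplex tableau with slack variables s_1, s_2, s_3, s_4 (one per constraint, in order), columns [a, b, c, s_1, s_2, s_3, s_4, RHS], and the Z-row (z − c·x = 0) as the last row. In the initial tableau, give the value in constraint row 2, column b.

3

Constraint 2 has coefficient 3 on b.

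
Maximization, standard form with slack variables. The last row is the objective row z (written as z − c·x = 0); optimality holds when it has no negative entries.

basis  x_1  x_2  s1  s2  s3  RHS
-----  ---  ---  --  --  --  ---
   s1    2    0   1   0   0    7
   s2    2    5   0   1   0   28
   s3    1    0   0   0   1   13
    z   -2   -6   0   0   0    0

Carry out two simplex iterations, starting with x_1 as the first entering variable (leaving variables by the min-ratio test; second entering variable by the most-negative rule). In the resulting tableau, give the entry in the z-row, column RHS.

161/5

Ratio test on column x_1 — row 1: 7/2 = 7/2; row 2: 28/2 = 14; row 3: 13/1 = 13. Minimum is 7/2 at row 1 (s1 leaves); pivot element 2.
Divide row 1 by 2; eliminate column x_1 from the other rows.
Second iteration: most negative z-row entry is -6 in column x_2, so x_2 enters.
Ratio test on column x_2 — row 1: entry 0 ≤ 0; row 2: 21/5 = 21/5; row 3: entry 0 ≤ 0. Minimum is 21/5 at row 2 (s2 leaves); pivot element 5.
Divide row 2 by 5; eliminate column x_2 from the other rows.
After both pivots, the entry at the z-row, column RHS is 161/5.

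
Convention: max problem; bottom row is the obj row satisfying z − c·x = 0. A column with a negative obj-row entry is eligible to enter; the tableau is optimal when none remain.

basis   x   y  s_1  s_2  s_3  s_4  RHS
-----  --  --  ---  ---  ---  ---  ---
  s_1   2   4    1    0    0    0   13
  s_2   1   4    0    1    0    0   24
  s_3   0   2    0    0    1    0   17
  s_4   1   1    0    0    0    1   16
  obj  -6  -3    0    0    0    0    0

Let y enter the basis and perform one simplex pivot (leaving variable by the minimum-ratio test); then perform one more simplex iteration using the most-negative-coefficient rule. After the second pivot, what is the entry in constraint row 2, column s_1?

Ratio test on column y — row 1: 13/4 = 13/4; row 2: 24/4 = 6; row 3: 17/2 = 17/2; row 4: 16/1 = 16. Minimum is 13/4 at row 1 (s_1 leaves); pivot element 4.
Divide row 1 by 4; eliminate column y from the other rows.
Second iteration: most negative obj-row entry is -9/2 in column x, so x enters.
Ratio test on column x — row 1: (13/4)/(1/2) = 13/2; row 2: entry -1 ≤ 0; row 3: entry -1 ≤ 0; row 4: (51/4)/(1/2) = 51/2. Minimum is 13/2 at row 1 (y leaves); pivot element 1/2.
Divide row 1 by 1/2; eliminate column x from the other rows.
After both pivots, the entry at constraint row 2, column s_1 is -1/2.

-1/2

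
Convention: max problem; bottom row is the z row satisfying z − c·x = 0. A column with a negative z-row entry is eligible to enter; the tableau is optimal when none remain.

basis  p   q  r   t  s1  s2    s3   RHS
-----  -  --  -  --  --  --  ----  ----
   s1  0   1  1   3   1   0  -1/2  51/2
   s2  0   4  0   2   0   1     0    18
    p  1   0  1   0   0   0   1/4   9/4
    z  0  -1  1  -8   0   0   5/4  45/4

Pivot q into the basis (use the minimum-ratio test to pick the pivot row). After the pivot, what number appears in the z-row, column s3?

Ratio test on column q — row 1: (51/2)/1 = 51/2; row 2: 18/4 = 9/2; row 3: entry 0 ≤ 0. Minimum is 9/2 at row 2 (s2 leaves); pivot element 4.
Divide row 2 by 4; eliminate column q from the other rows.
z-row update in column s3: 5/4 − (-1)·0 = 5/4.

5/4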